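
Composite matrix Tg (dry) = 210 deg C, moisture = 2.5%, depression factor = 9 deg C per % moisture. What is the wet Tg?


Tg_wet = Tg_dry - k*moisture = 210 - 9*2.5 = 187.5 deg C

187.5 deg C


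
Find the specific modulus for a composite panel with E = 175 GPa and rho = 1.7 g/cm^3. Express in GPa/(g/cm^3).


Specific stiffness = E/rho = 175/1.7 = 102.9 GPa/(g/cm^3)

102.9 GPa/(g/cm^3)


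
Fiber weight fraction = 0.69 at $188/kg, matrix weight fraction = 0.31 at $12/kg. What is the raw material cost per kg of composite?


Cost = cost_f*Wf + cost_m*Wm = 188*0.69 + 12*0.31 = $133.44/kg

$133.44/kg


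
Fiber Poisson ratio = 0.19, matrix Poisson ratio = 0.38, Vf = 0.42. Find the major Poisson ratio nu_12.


nu_12 = nu_f*Vf + nu_m*(1-Vf) = 0.19*0.42 + 0.38*0.58 = 0.3002

0.3002


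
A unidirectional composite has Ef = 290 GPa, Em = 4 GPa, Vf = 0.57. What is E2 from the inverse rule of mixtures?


1/E2 = Vf/Ef + (1-Vf)/Em = 0.57/290 + 0.43/4
E2 = 9.14 GPa

9.14 GPa


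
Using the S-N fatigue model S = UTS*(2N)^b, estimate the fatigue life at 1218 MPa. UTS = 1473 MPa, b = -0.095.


N = 0.5 * (S/UTS)^(1/b) = 0.5 * (1218/1473)^(1/-0.095) = 3.6981 cycles

3.6981 cycles


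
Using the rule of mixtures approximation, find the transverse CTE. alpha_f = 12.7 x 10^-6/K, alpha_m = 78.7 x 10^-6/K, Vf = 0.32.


alpha_2 = alpha_f*Vf + alpha_m*(1-Vf) = 12.7*0.32 + 78.7*0.68 = 57.6 x 10^-6/K

57.6 x 10^-6/K


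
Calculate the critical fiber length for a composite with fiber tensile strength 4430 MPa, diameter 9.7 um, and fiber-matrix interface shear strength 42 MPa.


Lc = sigma_f * d / (2 * tau_i) = 4430 * 9.7 / (2 * 42) = 511.6 um

511.6 um


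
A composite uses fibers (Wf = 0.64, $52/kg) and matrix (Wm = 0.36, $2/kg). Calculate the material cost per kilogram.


Cost = cost_f*Wf + cost_m*Wm = 52*0.64 + 2*0.36 = $34.0/kg

$34.0/kg


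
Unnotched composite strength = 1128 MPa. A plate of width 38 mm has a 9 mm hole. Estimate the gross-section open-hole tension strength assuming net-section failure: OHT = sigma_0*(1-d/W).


OHT = sigma_0*(1-d/W) = 1128*(1-9/38) = 860.8 MPa

860.8 MPa


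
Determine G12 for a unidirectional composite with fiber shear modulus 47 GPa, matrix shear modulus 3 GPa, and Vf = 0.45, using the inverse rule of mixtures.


1/G12 = Vf/Gf + (1-Vf)/Gm = 0.45/47 + 0.55/3
G12 = 5.18 GPa

5.18 GPa


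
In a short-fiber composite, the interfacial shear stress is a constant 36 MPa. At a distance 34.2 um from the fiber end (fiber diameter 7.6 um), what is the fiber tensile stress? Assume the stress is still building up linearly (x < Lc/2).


Force balance: sigma_f * (pi*d^2/4) = tau * (pi*d) * x  ->  sigma_f = 4 * tau * x / d
sigma_f = 4 * 36 * 34.2 / 7.6 = 648.0 MPa

648.0 MPa


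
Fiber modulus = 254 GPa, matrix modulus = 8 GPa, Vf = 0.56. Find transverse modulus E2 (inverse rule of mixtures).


1/E2 = Vf/Ef + (1-Vf)/Em = 0.56/254 + 0.44/8
E2 = 17.48 GPa

17.48 GPa


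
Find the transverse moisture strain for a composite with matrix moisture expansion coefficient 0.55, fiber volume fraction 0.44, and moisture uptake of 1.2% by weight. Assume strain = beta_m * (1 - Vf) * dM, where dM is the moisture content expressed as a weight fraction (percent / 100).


dM = 1.2/100 = 0.012
strain = beta_m * (1-Vf) * dM = 0.55 * 0.56 * 0.012 = 0.003696

0.003696


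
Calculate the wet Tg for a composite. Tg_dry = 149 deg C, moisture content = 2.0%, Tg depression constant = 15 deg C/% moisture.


Tg_wet = Tg_dry - k*moisture = 149 - 15*2.0 = 119.0 deg C

119.0 deg C


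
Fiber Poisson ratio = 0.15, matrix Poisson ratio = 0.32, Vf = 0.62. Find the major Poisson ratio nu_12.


nu_12 = nu_f*Vf + nu_m*(1-Vf) = 0.15*0.62 + 0.32*0.38 = 0.2146

0.2146


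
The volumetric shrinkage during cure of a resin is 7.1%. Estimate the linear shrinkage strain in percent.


Linear shrinkage ≈ vol_shrink/3 = 7.1/3 = 2.367%

2.367%


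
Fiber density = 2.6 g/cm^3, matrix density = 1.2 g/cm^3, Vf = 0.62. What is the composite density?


rho_c = rho_f*Vf + rho_m*(1-Vf) = 2.6*0.62 + 1.2*0.38 = 2.068 g/cm^3

2.068 g/cm^3


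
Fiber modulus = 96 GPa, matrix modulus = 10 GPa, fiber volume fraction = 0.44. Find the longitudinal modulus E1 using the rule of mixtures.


E1 = Ef*Vf + Em*(1-Vf) = 96*0.44 + 10*0.56 = 47.84 GPa

47.84 GPa


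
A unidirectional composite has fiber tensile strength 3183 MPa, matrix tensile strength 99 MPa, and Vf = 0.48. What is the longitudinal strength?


sigma_1 = sigma_f*Vf + sigma_m*(1-Vf) = 3183*0.48 + 99*0.52 = 1579.3 MPa

1579.3 MPa


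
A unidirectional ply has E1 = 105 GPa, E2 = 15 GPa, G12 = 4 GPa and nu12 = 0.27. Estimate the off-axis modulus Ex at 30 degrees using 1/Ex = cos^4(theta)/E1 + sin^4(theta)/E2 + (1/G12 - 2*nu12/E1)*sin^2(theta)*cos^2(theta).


cos^4(30) = 0.5625, sin^4(30) = 0.0625, sin^2(30)*cos^2(30) = 0.1875
1/G12 - 2*nu12/E1 = 1/4 - 2*0.27/105 = 0.244857 GPa^-1
1/Ex = 0.5625/105 + 0.0625/15 + 0.244857*0.1875 = 0.0554345 GPa^-1
Ex = 18.04 GPa

18.04 GPa


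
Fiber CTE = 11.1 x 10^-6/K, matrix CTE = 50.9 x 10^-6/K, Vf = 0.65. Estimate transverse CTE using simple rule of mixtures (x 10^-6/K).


alpha_2 = alpha_f*Vf + alpha_m*(1-Vf) = 11.1*0.65 + 50.9*0.35 = 25.0 x 10^-6/K

25.0 x 10^-6/K


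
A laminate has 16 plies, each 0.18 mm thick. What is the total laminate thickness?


h = n * t_ply = 16 * 0.18 = 2.88 mm

2.88 mm


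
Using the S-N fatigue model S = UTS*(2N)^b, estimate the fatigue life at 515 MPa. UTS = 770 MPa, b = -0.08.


N = 0.5 * (S/UTS)^(1/b) = 0.5 * (515/770)^(1/-0.08) = 76.2981 cycles

76.2981 cycles


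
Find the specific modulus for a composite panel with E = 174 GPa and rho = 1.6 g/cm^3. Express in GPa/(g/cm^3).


Specific stiffness = E/rho = 174/1.6 = 108.8 GPa/(g/cm^3)

108.8 GPa/(g/cm^3)


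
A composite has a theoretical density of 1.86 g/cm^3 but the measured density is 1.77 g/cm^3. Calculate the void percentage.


Void% = (rho_theo - rho_actual)/rho_theo * 100 = (1.86 - 1.77)/1.86 * 100 = 4.84%

4.84%


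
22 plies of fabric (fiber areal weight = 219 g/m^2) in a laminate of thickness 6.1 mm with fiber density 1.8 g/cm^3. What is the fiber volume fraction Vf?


Vf = n * FAW / (rho_f * h * 1000) = 22 * 219 / (1.8 * 6.1 * 1000) = 0.4388

0.4388


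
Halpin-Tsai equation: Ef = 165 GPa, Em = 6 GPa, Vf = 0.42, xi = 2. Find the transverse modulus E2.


eta = (Ef/Em - 1)/(Ef/Em + xi) = (27.5 - 1)/(27.5 + 2) = 0.8983
E2 = Em*(1+xi*eta*Vf)/(1-eta*Vf) = 16.91 GPa

16.91 GPa


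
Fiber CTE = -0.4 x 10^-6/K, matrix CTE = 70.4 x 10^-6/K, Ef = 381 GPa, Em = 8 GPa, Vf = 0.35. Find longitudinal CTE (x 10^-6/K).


E1 = Ef*Vf + Em*(1-Vf) = 138.55
alpha_1 = (alpha_f*Ef*Vf + alpha_m*Em*(1-Vf))/E1 = 2.26 x 10^-6/K

2.26 x 10^-6/K


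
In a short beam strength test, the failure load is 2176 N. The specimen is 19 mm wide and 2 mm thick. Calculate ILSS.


ILSS = 3F/(4bh) = 3*2176/(4*19*2) = 42.95 MPa

42.95 MPa


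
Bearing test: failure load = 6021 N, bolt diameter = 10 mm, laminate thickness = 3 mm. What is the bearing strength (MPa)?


sigma_br = F/(d*h) = 6021/(10*3) = 200.7 MPa

200.7 MPa


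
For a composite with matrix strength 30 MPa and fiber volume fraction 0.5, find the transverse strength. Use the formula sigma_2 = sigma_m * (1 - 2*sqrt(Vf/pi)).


factor = 1 - 2*sqrt(0.5/pi) = 0.2021
sigma_2 = 30 * 0.2021 = 6.06 MPa

6.06 MPa


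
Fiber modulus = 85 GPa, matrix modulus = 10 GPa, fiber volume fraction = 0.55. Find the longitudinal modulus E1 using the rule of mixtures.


E1 = Ef*Vf + Em*(1-Vf) = 85*0.55 + 10*0.45 = 51.25 GPa

51.25 GPa


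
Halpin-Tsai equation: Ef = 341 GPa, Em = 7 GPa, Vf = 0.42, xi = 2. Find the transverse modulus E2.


eta = (Ef/Em - 1)/(Ef/Em + xi) = (48.7143 - 1)/(48.7143 + 2) = 0.9408
E2 = Em*(1+xi*eta*Vf)/(1-eta*Vf) = 20.72 GPa

20.72 GPa


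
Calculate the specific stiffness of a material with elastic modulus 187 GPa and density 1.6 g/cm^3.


Specific stiffness = E/rho = 187/1.6 = 116.9 GPa/(g/cm^3)

116.9 GPa/(g/cm^3)


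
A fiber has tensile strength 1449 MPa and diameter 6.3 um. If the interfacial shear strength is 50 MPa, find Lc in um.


Lc = sigma_f * d / (2 * tau_i) = 1449 * 6.3 / (2 * 50) = 91.3 um

91.3 um


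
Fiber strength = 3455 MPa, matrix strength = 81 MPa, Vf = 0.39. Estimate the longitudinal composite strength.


sigma_1 = sigma_f*Vf + sigma_m*(1-Vf) = 3455*0.39 + 81*0.61 = 1396.9 MPa

1396.9 MPa


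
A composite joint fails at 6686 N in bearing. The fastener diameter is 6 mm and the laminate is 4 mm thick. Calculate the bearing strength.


sigma_br = F/(d*h) = 6686/(6*4) = 278.6 MPa

278.6 MPa


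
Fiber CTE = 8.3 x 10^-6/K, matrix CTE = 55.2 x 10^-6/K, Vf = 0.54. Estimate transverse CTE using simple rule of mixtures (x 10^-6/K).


alpha_2 = alpha_f*Vf + alpha_m*(1-Vf) = 8.3*0.54 + 55.2*0.46 = 29.9 x 10^-6/K

29.9 x 10^-6/K


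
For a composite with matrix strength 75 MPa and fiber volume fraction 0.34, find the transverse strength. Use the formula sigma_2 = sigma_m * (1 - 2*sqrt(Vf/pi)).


factor = 1 - 2*sqrt(0.34/pi) = 0.342
sigma_2 = 75 * 0.342 = 25.65 MPa

25.65 MPa


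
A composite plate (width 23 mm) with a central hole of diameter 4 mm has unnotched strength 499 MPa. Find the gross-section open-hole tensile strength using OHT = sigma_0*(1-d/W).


OHT = sigma_0*(1-d/W) = 499*(1-4/23) = 412.2 MPa

412.2 MPa


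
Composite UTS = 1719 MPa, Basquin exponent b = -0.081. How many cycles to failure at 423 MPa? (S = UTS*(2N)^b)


N = 0.5 * (S/UTS)^(1/b) = 0.5 * (423/1719)^(1/-0.081) = 1.6470e+07 cycles

1.6470e+07 cycles


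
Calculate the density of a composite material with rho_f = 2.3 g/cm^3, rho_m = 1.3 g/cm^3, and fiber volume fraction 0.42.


rho_c = rho_f*Vf + rho_m*(1-Vf) = 2.3*0.42 + 1.3*0.58 = 1.72 g/cm^3

1.72 g/cm^3


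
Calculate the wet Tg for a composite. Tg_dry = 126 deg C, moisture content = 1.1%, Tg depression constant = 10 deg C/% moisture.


Tg_wet = Tg_dry - k*moisture = 126 - 10*1.1 = 115.0 deg C

115.0 deg C


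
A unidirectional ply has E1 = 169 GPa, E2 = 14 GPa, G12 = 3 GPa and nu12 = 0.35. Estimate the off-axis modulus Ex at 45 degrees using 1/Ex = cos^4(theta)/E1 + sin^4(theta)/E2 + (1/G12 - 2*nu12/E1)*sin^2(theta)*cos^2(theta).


cos^4(45) = 0.25, sin^4(45) = 0.25, sin^2(45)*cos^2(45) = 0.25
1/G12 - 2*nu12/E1 = 1/3 - 2*0.35/169 = 0.329191 GPa^-1
1/Ex = 0.25/169 + 0.25/14 + 0.329191*0.25 = 0.1016343 GPa^-1
Ex = 9.84 GPa

9.84 GPa


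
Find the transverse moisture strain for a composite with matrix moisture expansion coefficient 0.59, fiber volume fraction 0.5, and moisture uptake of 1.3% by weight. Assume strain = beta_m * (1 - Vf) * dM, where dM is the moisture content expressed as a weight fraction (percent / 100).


dM = 1.3/100 = 0.013
strain = beta_m * (1-Vf) * dM = 0.59 * 0.5 * 0.013 = 0.003835

0.003835


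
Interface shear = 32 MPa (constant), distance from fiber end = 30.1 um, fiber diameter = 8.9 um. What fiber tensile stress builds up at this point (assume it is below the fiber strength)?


Force balance: sigma_f * (pi*d^2/4) = tau * (pi*d) * x  ->  sigma_f = 4 * tau * x / d
sigma_f = 4 * 32 * 30.1 / 8.9 = 432.9 MPa

432.9 MPa


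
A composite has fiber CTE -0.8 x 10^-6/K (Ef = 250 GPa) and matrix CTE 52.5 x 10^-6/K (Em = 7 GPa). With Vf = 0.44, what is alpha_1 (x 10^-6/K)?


E1 = Ef*Vf + Em*(1-Vf) = 113.92
alpha_1 = (alpha_f*Ef*Vf + alpha_m*Em*(1-Vf))/E1 = 1.03 x 10^-6/K

1.03 x 10^-6/K


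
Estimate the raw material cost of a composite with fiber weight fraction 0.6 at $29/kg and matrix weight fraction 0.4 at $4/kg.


Cost = cost_f*Wf + cost_m*Wm = 29*0.6 + 4*0.4 = $19.0/kg

$19.0/kg


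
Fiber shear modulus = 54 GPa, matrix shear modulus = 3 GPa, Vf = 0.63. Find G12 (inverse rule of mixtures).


1/G12 = Vf/Gf + (1-Vf)/Gm = 0.63/54 + 0.37/3
G12 = 7.41 GPa

7.41 GPa


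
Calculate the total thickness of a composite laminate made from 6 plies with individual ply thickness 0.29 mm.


h = n * t_ply = 6 * 0.29 = 1.74 mm

1.74 mm


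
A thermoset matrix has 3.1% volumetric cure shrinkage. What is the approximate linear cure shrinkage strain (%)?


Linear shrinkage ≈ vol_shrink/3 = 3.1/3 = 1.033%

1.033%


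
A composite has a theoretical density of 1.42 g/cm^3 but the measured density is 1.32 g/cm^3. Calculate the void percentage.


Void% = (rho_theo - rho_actual)/rho_theo * 100 = (1.42 - 1.32)/1.42 * 100 = 7.04%

7.04%


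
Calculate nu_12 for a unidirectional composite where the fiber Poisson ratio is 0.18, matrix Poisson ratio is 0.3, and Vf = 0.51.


nu_12 = nu_f*Vf + nu_m*(1-Vf) = 0.18*0.51 + 0.3*0.49 = 0.2388

0.2388


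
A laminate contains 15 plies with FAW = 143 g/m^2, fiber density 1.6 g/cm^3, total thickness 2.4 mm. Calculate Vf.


Vf = n * FAW / (rho_f * h * 1000) = 15 * 143 / (1.6 * 2.4 * 1000) = 0.5586

0.5586


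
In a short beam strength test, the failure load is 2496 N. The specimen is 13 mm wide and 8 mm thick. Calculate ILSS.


ILSS = 3F/(4bh) = 3*2496/(4*13*8) = 18.0 MPa

18.0 MPa


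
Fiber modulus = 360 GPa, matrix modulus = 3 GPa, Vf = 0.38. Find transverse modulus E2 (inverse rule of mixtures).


1/E2 = Vf/Ef + (1-Vf)/Em = 0.38/360 + 0.62/3
E2 = 4.81 GPa

4.81 GPa


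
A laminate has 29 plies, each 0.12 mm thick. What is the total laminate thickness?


h = n * t_ply = 29 * 0.12 = 3.48 mm

3.48 mm


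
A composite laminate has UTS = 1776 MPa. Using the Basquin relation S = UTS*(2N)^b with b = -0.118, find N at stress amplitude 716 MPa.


N = 0.5 * (S/UTS)^(1/b) = 0.5 * (716/1776)^(1/-0.118) = 1102.6662 cycles

1102.6662 cycles


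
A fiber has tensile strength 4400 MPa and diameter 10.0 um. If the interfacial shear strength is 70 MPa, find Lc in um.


Lc = sigma_f * d / (2 * tau_i) = 4400 * 10.0 / (2 * 70) = 314.3 um

314.3 um


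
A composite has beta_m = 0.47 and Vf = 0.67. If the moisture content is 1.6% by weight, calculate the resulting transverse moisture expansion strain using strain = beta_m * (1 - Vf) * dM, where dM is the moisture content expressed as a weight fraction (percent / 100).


dM = 1.6/100 = 0.016
strain = beta_m * (1-Vf) * dM = 0.47 * 0.33 * 0.016 = 0.0024816

0.0024816


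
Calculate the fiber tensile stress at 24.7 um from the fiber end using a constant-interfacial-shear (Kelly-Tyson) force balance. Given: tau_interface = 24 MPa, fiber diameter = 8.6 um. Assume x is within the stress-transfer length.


Force balance: sigma_f * (pi*d^2/4) = tau * (pi*d) * x  ->  sigma_f = 4 * tau * x / d
sigma_f = 4 * 24 * 24.7 / 8.6 = 275.7 MPa

275.7 MPa


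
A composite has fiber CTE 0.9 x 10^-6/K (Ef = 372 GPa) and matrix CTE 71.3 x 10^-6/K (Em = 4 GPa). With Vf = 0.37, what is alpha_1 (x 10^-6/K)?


E1 = Ef*Vf + Em*(1-Vf) = 140.16
alpha_1 = (alpha_f*Ef*Vf + alpha_m*Em*(1-Vf))/E1 = 2.17 x 10^-6/K

2.17 x 10^-6/K


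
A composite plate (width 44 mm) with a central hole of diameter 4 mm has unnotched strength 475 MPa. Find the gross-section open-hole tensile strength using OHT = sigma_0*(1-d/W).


OHT = sigma_0*(1-d/W) = 475*(1-4/44) = 431.8 MPa

431.8 MPa


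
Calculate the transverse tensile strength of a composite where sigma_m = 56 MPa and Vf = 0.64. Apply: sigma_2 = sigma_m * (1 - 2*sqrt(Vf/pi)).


factor = 1 - 2*sqrt(0.64/pi) = 0.0973
sigma_2 = 56 * 0.0973 = 5.45 MPa

5.45 MPa


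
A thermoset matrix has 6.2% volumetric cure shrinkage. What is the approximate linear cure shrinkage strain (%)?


Linear shrinkage ≈ vol_shrink/3 = 6.2/3 = 2.067%

2.067%


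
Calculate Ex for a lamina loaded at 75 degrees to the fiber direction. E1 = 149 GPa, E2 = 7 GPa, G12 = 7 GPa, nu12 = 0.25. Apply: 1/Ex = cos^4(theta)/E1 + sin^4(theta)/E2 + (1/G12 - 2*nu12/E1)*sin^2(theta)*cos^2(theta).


cos^4(75) = 0.004487, sin^4(75) = 0.870513, sin^2(75)*cos^2(75) = 0.0625
1/G12 - 2*nu12/E1 = 1/7 - 2*0.25/149 = 0.139501 GPa^-1
1/Ex = 0.004487/149 + 0.870513/7 + 0.139501*0.0625 = 0.1331079 GPa^-1
Ex = 7.51 GPa

7.51 GPa


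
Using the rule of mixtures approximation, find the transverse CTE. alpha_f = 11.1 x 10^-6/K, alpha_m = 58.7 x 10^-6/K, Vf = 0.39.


alpha_2 = alpha_f*Vf + alpha_m*(1-Vf) = 11.1*0.39 + 58.7*0.61 = 40.1 x 10^-6/K

40.1 x 10^-6/K


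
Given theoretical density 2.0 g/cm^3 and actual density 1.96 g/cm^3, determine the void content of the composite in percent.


Void% = (rho_theo - rho_actual)/rho_theo * 100 = (2.0 - 1.96)/2.0 * 100 = 2.0%

2.0%


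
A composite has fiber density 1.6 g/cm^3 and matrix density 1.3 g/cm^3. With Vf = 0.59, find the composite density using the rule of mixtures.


rho_c = rho_f*Vf + rho_m*(1-Vf) = 1.6*0.59 + 1.3*0.41 = 1.477 g/cm^3

1.477 g/cm^3


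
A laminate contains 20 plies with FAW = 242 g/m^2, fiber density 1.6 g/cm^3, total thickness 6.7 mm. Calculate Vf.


Vf = n * FAW / (rho_f * h * 1000) = 20 * 242 / (1.6 * 6.7 * 1000) = 0.4515

0.4515


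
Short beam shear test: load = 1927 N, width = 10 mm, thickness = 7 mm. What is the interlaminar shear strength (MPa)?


ILSS = 3F/(4bh) = 3*1927/(4*10*7) = 20.65 MPa

20.65 MPa


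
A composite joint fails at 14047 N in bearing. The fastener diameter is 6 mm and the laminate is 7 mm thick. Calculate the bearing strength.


sigma_br = F/(d*h) = 14047/(6*7) = 334.5 MPa

334.5 MPa


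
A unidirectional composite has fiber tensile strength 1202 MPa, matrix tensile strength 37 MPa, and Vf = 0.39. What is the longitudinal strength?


sigma_1 = sigma_f*Vf + sigma_m*(1-Vf) = 1202*0.39 + 37*0.61 = 491.4 MPa

491.4 MPa


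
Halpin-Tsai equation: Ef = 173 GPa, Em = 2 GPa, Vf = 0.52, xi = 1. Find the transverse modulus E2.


eta = (Ef/Em - 1)/(Ef/Em + xi) = (86.5 - 1)/(86.5 + 1) = 0.9771
E2 = Em*(1+xi*eta*Vf)/(1-eta*Vf) = 6.13 GPa

6.13 GPa


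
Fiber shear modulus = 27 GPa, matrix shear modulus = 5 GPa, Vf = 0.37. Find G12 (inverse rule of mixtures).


1/G12 = Vf/Gf + (1-Vf)/Gm = 0.37/27 + 0.63/5
G12 = 7.16 GPa

7.16 GPa


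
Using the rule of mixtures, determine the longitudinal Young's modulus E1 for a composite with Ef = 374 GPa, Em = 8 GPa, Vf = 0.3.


E1 = Ef*Vf + Em*(1-Vf) = 374*0.3 + 8*0.7 = 117.8 GPa

117.8 GPa


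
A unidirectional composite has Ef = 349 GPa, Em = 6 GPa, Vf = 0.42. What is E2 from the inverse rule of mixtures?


1/E2 = Vf/Ef + (1-Vf)/Em = 0.42/349 + 0.58/6
E2 = 10.22 GPa

10.22 GPa


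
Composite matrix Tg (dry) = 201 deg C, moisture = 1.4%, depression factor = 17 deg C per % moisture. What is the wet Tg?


Tg_wet = Tg_dry - k*moisture = 201 - 17*1.4 = 177.2 deg C

177.2 deg C


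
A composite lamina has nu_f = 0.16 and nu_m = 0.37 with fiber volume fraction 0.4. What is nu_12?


nu_12 = nu_f*Vf + nu_m*(1-Vf) = 0.16*0.4 + 0.37*0.6 = 0.286

0.286


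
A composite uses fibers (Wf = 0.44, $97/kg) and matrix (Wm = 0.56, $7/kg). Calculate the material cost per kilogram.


Cost = cost_f*Wf + cost_m*Wm = 97*0.44 + 7*0.56 = $46.6/kg

$46.6/kg


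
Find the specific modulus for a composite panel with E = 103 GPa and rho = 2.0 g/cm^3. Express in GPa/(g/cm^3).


Specific stiffness = E/rho = 103/2.0 = 51.5 GPa/(g/cm^3)

51.5 GPa/(g/cm^3)


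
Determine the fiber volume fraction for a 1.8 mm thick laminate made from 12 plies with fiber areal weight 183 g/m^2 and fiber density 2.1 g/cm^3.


Vf = n * FAW / (rho_f * h * 1000) = 12 * 183 / (2.1 * 1.8 * 1000) = 0.581

0.581


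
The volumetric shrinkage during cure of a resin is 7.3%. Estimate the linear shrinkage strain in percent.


Linear shrinkage ≈ vol_shrink/3 = 7.3/3 = 2.433%

2.433%


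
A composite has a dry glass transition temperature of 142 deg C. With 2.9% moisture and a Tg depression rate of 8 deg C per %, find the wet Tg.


Tg_wet = Tg_dry - k*moisture = 142 - 8*2.9 = 118.8 deg C

118.8 deg C


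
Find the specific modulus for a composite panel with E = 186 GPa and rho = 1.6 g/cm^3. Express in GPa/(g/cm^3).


Specific stiffness = E/rho = 186/1.6 = 116.3 GPa/(g/cm^3)

116.3 GPa/(g/cm^3)


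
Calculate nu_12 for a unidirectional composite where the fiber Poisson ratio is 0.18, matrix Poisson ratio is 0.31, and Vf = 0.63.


nu_12 = nu_f*Vf + nu_m*(1-Vf) = 0.18*0.63 + 0.31*0.37 = 0.2281

0.2281


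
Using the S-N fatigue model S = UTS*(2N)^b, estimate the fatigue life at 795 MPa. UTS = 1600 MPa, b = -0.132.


N = 0.5 * (S/UTS)^(1/b) = 0.5 * (795/1600)^(1/-0.132) = 100.0295 cycles

100.0295 cycles


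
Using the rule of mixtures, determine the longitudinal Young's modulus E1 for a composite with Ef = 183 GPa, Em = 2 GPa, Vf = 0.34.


E1 = Ef*Vf + Em*(1-Vf) = 183*0.34 + 2*0.66 = 63.54 GPa

63.54 GPa


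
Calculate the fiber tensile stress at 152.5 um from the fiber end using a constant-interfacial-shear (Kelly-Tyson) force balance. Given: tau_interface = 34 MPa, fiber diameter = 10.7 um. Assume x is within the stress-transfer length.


Force balance: sigma_f * (pi*d^2/4) = tau * (pi*d) * x  ->  sigma_f = 4 * tau * x / d
sigma_f = 4 * 34 * 152.5 / 10.7 = 1938.3 MPa

1938.3 MPa


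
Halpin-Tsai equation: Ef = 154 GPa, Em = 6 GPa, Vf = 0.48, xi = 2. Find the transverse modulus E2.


eta = (Ef/Em - 1)/(Ef/Em + xi) = (25.6667 - 1)/(25.6667 + 2) = 0.8916
E2 = Em*(1+xi*eta*Vf)/(1-eta*Vf) = 19.47 GPa

19.47 GPa


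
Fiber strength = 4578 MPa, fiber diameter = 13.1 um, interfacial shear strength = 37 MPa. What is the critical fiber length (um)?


Lc = sigma_f * d / (2 * tau_i) = 4578 * 13.1 / (2 * 37) = 810.4 um

810.4 um


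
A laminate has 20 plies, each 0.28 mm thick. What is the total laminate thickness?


h = n * t_ply = 20 * 0.28 = 5.6 mm

5.6 mm


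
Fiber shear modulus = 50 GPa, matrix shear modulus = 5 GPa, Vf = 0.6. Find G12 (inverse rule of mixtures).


1/G12 = Vf/Gf + (1-Vf)/Gm = 0.6/50 + 0.4/5
G12 = 10.87 GPa

10.87 GPa


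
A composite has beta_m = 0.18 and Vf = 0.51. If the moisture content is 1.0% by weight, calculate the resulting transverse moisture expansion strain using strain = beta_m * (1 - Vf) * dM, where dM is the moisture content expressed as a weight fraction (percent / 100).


dM = 1.0/100 = 0.01
strain = beta_m * (1-Vf) * dM = 0.18 * 0.49 * 0.01 = 0.000882

0.000882


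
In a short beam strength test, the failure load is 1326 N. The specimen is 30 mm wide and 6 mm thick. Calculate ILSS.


ILSS = 3F/(4bh) = 3*1326/(4*30*6) = 5.53 MPa

5.53 MPa


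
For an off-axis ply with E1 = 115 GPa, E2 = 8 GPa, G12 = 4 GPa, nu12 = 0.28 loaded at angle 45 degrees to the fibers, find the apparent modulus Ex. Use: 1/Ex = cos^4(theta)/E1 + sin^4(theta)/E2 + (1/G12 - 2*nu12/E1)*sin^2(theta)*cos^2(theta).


cos^4(45) = 0.25, sin^4(45) = 0.25, sin^2(45)*cos^2(45) = 0.25
1/G12 - 2*nu12/E1 = 1/4 - 2*0.28/115 = 0.24513 GPa^-1
1/Ex = 0.25/115 + 0.25/8 + 0.24513*0.25 = 0.0947065 GPa^-1
Ex = 10.56 GPa

10.56 GPa


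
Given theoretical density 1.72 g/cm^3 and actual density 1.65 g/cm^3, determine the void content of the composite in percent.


Void% = (rho_theo - rho_actual)/rho_theo * 100 = (1.72 - 1.65)/1.72 * 100 = 4.07%

4.07%


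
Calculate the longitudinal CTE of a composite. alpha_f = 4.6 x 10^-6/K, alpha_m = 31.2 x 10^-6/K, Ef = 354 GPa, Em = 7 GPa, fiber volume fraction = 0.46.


E1 = Ef*Vf + Em*(1-Vf) = 166.62
alpha_1 = (alpha_f*Ef*Vf + alpha_m*Em*(1-Vf))/E1 = 5.2 x 10^-6/K

5.2 x 10^-6/K


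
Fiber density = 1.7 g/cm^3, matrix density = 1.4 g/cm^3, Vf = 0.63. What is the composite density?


rho_c = rho_f*Vf + rho_m*(1-Vf) = 1.7*0.63 + 1.4*0.37 = 1.589 g/cm^3

1.589 g/cm^3


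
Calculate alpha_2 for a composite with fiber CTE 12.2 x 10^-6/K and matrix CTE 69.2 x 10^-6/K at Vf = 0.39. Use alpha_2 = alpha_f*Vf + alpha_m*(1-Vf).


alpha_2 = alpha_f*Vf + alpha_m*(1-Vf) = 12.2*0.39 + 69.2*0.61 = 47.0 x 10^-6/K

47.0 x 10^-6/K


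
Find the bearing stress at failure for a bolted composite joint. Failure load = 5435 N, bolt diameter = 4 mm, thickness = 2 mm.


sigma_br = F/(d*h) = 5435/(4*2) = 679.4 MPa

679.4 MPa


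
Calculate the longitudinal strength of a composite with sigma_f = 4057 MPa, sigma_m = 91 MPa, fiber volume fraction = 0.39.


sigma_1 = sigma_f*Vf + sigma_m*(1-Vf) = 4057*0.39 + 91*0.61 = 1637.7 MPa

1637.7 MPa


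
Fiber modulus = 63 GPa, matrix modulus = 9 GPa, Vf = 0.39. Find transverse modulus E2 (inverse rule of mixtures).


1/E2 = Vf/Ef + (1-Vf)/Em = 0.39/63 + 0.61/9
E2 = 13.52 GPa

13.52 GPa


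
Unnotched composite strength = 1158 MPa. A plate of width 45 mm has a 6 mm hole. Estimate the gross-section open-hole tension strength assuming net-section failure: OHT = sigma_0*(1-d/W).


OHT = sigma_0*(1-d/W) = 1158*(1-6/45) = 1003.6 MPa

1003.6 MPa


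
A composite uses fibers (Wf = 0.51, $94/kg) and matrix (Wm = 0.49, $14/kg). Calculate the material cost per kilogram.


Cost = cost_f*Wf + cost_m*Wm = 94*0.51 + 14*0.49 = $54.8/kg

$54.8/kg


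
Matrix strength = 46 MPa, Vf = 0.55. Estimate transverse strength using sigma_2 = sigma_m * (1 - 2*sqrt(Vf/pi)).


factor = 1 - 2*sqrt(0.55/pi) = 0.1632
sigma_2 = 46 * 0.1632 = 7.51 MPa

7.51 MPa


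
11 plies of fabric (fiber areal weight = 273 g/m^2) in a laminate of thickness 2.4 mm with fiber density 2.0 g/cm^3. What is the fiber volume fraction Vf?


Vf = n * FAW / (rho_f * h * 1000) = 11 * 273 / (2.0 * 2.4 * 1000) = 0.6256

0.6256


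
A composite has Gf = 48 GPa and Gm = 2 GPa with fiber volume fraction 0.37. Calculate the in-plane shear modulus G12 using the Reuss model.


1/G12 = Vf/Gf + (1-Vf)/Gm = 0.37/48 + 0.63/2
G12 = 3.1 GPa

3.1 GPa


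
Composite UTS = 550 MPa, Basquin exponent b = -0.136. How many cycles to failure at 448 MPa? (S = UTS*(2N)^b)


N = 0.5 * (S/UTS)^(1/b) = 0.5 * (448/550)^(1/-0.136) = 2.2595 cycles

2.2595 cycles


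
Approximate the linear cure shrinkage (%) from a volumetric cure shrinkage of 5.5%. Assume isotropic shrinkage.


Linear shrinkage ≈ vol_shrink/3 = 5.5/3 = 1.833%

1.833%


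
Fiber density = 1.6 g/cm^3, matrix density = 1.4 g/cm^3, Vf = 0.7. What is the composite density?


rho_c = rho_f*Vf + rho_m*(1-Vf) = 1.6*0.7 + 1.4*0.3 = 1.54 g/cm^3

1.54 g/cm^3


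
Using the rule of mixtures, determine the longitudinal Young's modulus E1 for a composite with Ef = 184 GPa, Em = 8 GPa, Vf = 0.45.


E1 = Ef*Vf + Em*(1-Vf) = 184*0.45 + 8*0.55 = 87.2 GPa

87.2 GPa


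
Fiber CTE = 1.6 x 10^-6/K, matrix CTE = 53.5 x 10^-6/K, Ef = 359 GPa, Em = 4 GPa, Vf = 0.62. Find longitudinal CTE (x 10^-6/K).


E1 = Ef*Vf + Em*(1-Vf) = 224.1
alpha_1 = (alpha_f*Ef*Vf + alpha_m*Em*(1-Vf))/E1 = 1.95 x 10^-6/K

1.95 x 10^-6/K


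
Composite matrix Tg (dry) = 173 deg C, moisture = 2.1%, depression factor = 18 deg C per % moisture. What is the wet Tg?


Tg_wet = Tg_dry - k*moisture = 173 - 18*2.1 = 135.2 deg C

135.2 deg C


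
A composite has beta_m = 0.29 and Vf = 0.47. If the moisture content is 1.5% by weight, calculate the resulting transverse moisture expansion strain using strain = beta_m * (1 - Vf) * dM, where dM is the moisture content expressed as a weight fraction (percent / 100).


dM = 1.5/100 = 0.015
strain = beta_m * (1-Vf) * dM = 0.29 * 0.53 * 0.015 = 0.0023055

0.0023055


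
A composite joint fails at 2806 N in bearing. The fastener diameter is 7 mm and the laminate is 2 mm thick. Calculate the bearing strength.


sigma_br = F/(d*h) = 2806/(7*2) = 200.4 MPa

200.4 MPa


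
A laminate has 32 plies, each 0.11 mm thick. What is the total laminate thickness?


h = n * t_ply = 32 * 0.11 = 3.52 mm

3.52 mm


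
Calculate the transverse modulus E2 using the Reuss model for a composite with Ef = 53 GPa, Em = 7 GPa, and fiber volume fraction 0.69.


1/E2 = Vf/Ef + (1-Vf)/Em = 0.69/53 + 0.31/7
E2 = 17.45 GPa

17.45 GPa


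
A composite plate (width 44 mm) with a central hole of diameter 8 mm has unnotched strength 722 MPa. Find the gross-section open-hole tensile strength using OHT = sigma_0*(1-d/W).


OHT = sigma_0*(1-d/W) = 722*(1-8/44) = 590.7 MPa

590.7 MPa


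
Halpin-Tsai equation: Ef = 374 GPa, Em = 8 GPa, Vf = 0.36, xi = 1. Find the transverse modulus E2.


eta = (Ef/Em - 1)/(Ef/Em + xi) = (46.75 - 1)/(46.75 + 1) = 0.9581
E2 = Em*(1+xi*eta*Vf)/(1-eta*Vf) = 16.42 GPa

16.42 GPa


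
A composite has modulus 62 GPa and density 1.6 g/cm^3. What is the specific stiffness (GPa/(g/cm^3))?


Specific stiffness = E/rho = 62/1.6 = 38.8 GPa/(g/cm^3)

38.8 GPa/(g/cm^3)


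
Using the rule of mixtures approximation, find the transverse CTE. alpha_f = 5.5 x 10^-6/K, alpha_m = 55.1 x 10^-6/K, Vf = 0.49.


alpha_2 = alpha_f*Vf + alpha_m*(1-Vf) = 5.5*0.49 + 55.1*0.51 = 30.8 x 10^-6/K

30.8 x 10^-6/K


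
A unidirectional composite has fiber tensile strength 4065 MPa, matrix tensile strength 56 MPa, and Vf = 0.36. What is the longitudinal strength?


sigma_1 = sigma_f*Vf + sigma_m*(1-Vf) = 4065*0.36 + 56*0.64 = 1499.2 MPa

1499.2 MPa


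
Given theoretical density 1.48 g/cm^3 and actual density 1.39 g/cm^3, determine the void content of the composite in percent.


Void% = (rho_theo - rho_actual)/rho_theo * 100 = (1.48 - 1.39)/1.48 * 100 = 6.08%

6.08%


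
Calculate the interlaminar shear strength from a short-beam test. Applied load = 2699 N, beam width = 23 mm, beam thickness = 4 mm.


ILSS = 3F/(4bh) = 3*2699/(4*23*4) = 22.0 MPa

22.0 MPa


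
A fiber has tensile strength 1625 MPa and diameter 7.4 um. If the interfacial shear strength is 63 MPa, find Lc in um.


Lc = sigma_f * d / (2 * tau_i) = 1625 * 7.4 / (2 * 63) = 95.4 um

95.4 um


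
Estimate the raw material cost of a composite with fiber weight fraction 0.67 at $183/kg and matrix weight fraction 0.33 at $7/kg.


Cost = cost_f*Wf + cost_m*Wm = 183*0.67 + 7*0.33 = $124.92/kg

$124.92/kg


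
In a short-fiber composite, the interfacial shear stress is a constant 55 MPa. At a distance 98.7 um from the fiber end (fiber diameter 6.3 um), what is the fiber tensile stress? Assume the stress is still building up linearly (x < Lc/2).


Force balance: sigma_f * (pi*d^2/4) = tau * (pi*d) * x  ->  sigma_f = 4 * tau * x / d
sigma_f = 4 * 55 * 98.7 / 6.3 = 3446.7 MPa

3446.7 MPa


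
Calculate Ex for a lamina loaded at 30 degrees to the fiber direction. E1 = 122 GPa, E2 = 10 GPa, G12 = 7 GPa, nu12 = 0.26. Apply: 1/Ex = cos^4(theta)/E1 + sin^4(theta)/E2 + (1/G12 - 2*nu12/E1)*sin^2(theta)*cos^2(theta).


cos^4(30) = 0.5625, sin^4(30) = 0.0625, sin^2(30)*cos^2(30) = 0.1875
1/G12 - 2*nu12/E1 = 1/7 - 2*0.26/122 = 0.138595 GPa^-1
1/Ex = 0.5625/122 + 0.0625/10 + 0.138595*0.1875 = 0.0368472 GPa^-1
Ex = 27.14 GPa

27.14 GPa


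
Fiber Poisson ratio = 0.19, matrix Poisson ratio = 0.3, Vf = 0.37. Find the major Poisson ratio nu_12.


nu_12 = nu_f*Vf + nu_m*(1-Vf) = 0.19*0.37 + 0.3*0.63 = 0.2593

0.2593


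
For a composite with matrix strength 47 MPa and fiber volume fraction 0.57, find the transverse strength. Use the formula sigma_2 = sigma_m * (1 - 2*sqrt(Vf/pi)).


factor = 1 - 2*sqrt(0.57/pi) = 0.1481
sigma_2 = 47 * 0.1481 = 6.96 MPa

6.96 MPa


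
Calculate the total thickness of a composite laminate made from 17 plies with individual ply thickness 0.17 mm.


h = n * t_ply = 17 * 0.17 = 2.89 mm

2.89 mm


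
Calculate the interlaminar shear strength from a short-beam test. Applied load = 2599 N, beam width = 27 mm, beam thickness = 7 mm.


ILSS = 3F/(4bh) = 3*2599/(4*27*7) = 10.31 MPa

10.31 MPa


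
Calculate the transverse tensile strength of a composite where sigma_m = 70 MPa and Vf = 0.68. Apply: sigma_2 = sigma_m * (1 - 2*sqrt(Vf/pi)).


factor = 1 - 2*sqrt(0.68/pi) = 0.0695
sigma_2 = 70 * 0.0695 = 4.87 MPa

4.87 MPa


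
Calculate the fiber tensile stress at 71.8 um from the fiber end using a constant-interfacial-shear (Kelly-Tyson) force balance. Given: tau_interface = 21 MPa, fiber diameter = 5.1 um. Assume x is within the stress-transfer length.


Force balance: sigma_f * (pi*d^2/4) = tau * (pi*d) * x  ->  sigma_f = 4 * tau * x / d
sigma_f = 4 * 21 * 71.8 / 5.1 = 1182.6 MPa

1182.6 MPa


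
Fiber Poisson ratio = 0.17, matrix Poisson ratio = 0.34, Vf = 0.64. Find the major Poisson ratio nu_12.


nu_12 = nu_f*Vf + nu_m*(1-Vf) = 0.17*0.64 + 0.34*0.36 = 0.2312

0.2312


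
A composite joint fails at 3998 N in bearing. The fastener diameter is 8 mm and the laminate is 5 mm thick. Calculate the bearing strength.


sigma_br = F/(d*h) = 3998/(8*5) = 100.0 MPa

100.0 MPa


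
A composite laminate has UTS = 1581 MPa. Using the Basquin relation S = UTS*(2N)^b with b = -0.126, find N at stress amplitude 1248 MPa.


N = 0.5 * (S/UTS)^(1/b) = 0.5 * (1248/1581)^(1/-0.126) = 3.2673 cycles

3.2673 cycles


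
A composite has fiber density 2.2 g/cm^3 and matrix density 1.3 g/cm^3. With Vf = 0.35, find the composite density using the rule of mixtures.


rho_c = rho_f*Vf + rho_m*(1-Vf) = 2.2*0.35 + 1.3*0.65 = 1.615 g/cm^3

1.615 g/cm^3


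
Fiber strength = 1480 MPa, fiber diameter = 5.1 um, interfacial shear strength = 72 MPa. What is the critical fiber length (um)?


Lc = sigma_f * d / (2 * tau_i) = 1480 * 5.1 / (2 * 72) = 52.4 um

52.4 um


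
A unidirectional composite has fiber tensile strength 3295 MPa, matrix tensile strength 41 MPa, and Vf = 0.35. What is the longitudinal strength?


sigma_1 = sigma_f*Vf + sigma_m*(1-Vf) = 3295*0.35 + 41*0.65 = 1179.9 MPa

1179.9 MPa


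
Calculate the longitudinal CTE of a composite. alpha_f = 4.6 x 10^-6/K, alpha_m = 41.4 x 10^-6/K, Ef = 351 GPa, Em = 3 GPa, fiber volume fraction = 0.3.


E1 = Ef*Vf + Em*(1-Vf) = 107.4
alpha_1 = (alpha_f*Ef*Vf + alpha_m*Em*(1-Vf))/E1 = 5.32 x 10^-6/K

5.32 x 10^-6/K


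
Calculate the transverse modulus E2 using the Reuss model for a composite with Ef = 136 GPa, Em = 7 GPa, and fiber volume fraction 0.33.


1/E2 = Vf/Ef + (1-Vf)/Em = 0.33/136 + 0.67/7
E2 = 10.19 GPa

10.19 GPa


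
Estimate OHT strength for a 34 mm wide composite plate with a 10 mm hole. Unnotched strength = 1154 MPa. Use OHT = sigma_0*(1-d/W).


OHT = sigma_0*(1-d/W) = 1154*(1-10/34) = 814.6 MPa

814.6 MPa


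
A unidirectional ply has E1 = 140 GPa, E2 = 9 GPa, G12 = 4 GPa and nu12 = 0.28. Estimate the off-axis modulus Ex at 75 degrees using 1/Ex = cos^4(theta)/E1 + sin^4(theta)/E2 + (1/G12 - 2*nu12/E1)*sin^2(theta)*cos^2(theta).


cos^4(75) = 0.004487, sin^4(75) = 0.870513, sin^2(75)*cos^2(75) = 0.0625
1/G12 - 2*nu12/E1 = 1/4 - 2*0.28/140 = 0.246 GPa^-1
1/Ex = 0.004487/140 + 0.870513/9 + 0.246*0.0625 = 0.1121307 GPa^-1
Ex = 8.92 GPa

8.92 GPa


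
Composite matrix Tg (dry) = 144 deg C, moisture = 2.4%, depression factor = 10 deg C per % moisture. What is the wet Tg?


Tg_wet = Tg_dry - k*moisture = 144 - 10*2.4 = 120.0 deg C

120.0 deg C


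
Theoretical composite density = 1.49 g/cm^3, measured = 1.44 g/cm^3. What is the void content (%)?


Void% = (rho_theo - rho_actual)/rho_theo * 100 = (1.49 - 1.44)/1.49 * 100 = 3.36%

3.36%


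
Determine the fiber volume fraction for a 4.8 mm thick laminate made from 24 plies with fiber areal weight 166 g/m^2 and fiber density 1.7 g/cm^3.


Vf = n * FAW / (rho_f * h * 1000) = 24 * 166 / (1.7 * 4.8 * 1000) = 0.4882

0.4882


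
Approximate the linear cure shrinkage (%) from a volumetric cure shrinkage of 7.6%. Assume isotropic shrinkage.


Linear shrinkage ≈ vol_shrink/3 = 7.6/3 = 2.533%

2.533%


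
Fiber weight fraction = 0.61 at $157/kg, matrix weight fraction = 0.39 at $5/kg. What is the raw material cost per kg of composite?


Cost = cost_f*Wf + cost_m*Wm = 157*0.61 + 5*0.39 = $97.72/kg

$97.72/kg


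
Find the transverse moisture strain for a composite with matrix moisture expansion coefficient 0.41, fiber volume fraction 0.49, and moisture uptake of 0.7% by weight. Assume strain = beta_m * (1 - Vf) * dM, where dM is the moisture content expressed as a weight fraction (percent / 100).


dM = 0.7/100 = 0.007
strain = beta_m * (1-Vf) * dM = 0.41 * 0.51 * 0.007 = 0.0014637

0.0014637


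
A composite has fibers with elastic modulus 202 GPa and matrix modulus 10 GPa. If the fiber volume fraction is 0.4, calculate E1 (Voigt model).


E1 = Ef*Vf + Em*(1-Vf) = 202*0.4 + 10*0.6 = 86.8 GPa

86.8 GPa


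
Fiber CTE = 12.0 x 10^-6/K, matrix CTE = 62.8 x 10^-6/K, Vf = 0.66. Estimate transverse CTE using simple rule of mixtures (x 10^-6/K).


alpha_2 = alpha_f*Vf + alpha_m*(1-Vf) = 12.0*0.66 + 62.8*0.34 = 29.3 x 10^-6/K

29.3 x 10^-6/K


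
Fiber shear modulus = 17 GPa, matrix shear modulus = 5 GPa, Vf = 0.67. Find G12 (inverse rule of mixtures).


1/G12 = Vf/Gf + (1-Vf)/Gm = 0.67/17 + 0.33/5
G12 = 9.49 GPa

9.49 GPa


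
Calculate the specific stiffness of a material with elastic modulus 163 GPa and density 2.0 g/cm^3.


Specific stiffness = E/rho = 163/2.0 = 81.5 GPa/(g/cm^3)

81.5 GPa/(g/cm^3)


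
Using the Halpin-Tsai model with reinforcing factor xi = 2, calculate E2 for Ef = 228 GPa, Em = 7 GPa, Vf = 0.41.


eta = (Ef/Em - 1)/(Ef/Em + xi) = (32.5714 - 1)/(32.5714 + 2) = 0.9132
E2 = Em*(1+xi*eta*Vf)/(1-eta*Vf) = 19.57 GPa

19.57 GPa


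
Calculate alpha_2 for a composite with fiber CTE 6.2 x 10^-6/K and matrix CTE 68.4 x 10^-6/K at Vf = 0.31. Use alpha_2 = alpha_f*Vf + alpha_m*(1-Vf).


alpha_2 = alpha_f*Vf + alpha_m*(1-Vf) = 6.2*0.31 + 68.4*0.69 = 49.1 x 10^-6/K

49.1 x 10^-6/K


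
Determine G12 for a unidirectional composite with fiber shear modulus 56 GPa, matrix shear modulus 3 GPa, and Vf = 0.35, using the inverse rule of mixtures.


1/G12 = Vf/Gf + (1-Vf)/Gm = 0.35/56 + 0.65/3
G12 = 4.49 GPa

4.49 GPa


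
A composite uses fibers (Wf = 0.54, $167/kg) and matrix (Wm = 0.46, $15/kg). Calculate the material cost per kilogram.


Cost = cost_f*Wf + cost_m*Wm = 167*0.54 + 15*0.46 = $97.08/kg

$97.08/kg


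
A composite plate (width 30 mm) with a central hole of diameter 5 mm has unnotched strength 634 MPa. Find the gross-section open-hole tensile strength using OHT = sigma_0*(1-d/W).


OHT = sigma_0*(1-d/W) = 634*(1-5/30) = 528.3 MPa

528.3 MPa


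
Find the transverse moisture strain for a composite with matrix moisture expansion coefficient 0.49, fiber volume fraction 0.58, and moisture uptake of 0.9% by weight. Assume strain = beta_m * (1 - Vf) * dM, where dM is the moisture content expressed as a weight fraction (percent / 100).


dM = 0.9/100 = 0.009
strain = beta_m * (1-Vf) * dM = 0.49 * 0.42 * 0.009 = 0.0018522

0.0018522


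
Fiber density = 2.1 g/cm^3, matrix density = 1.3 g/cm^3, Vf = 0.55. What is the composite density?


rho_c = rho_f*Vf + rho_m*(1-Vf) = 2.1*0.55 + 1.3*0.45 = 1.74 g/cm^3

1.74 g/cm^3


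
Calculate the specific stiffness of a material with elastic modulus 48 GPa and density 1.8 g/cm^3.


Specific stiffness = E/rho = 48/1.8 = 26.7 GPa/(g/cm^3)

26.7 GPa/(g/cm^3)


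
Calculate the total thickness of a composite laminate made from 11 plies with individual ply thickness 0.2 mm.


h = n * t_ply = 11 * 0.2 = 2.2 mm

2.2 mm


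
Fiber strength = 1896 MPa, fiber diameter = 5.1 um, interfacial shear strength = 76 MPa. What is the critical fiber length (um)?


Lc = sigma_f * d / (2 * tau_i) = 1896 * 5.1 / (2 * 76) = 63.6 um

63.6 um


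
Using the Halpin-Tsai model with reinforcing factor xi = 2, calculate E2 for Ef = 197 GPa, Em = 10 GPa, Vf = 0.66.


eta = (Ef/Em - 1)/(Ef/Em + xi) = (19.7 - 1)/(19.7 + 2) = 0.8618
E2 = Em*(1+xi*eta*Vf)/(1-eta*Vf) = 49.57 GPa

49.57 GPa


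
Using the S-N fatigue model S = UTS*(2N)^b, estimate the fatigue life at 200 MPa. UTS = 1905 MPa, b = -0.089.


N = 0.5 * (S/UTS)^(1/b) = 0.5 * (200/1905)^(1/-0.089) = 4.9826e+10 cycles

4.9826e+10 cycles
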